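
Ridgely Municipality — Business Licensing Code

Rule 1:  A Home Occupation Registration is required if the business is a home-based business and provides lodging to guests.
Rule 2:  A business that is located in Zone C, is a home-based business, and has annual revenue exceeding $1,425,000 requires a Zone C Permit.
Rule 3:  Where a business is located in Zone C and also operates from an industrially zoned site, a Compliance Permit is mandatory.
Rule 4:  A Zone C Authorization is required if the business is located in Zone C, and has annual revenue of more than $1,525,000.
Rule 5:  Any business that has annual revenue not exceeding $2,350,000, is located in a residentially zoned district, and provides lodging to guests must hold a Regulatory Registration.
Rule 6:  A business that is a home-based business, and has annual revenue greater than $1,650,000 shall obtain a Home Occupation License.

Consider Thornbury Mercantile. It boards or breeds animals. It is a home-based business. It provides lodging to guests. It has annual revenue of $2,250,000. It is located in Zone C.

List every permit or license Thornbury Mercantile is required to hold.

Rule 1: is a home-based business; provides lodging to guests → Home Occupation Registration required.
Rule 2: is located in Zone C; is a home-based business; revenue $2,250,000 > $1,425,000 → Zone C Permit required.
Rule 3: is located in Zone C; is a home-based business (not: operates from an industrially zoned site) → Compliance Permit not required.
Rule 4: is located in Zone C; revenue $2,250,000 > $1,525,000 → Zone C Authorization required.
Rule 5: revenue $2,250,000 ≤ $2,350,000; is located in Zone C (not: is located in a residentially zoned district); provides lodging to guests → Regulatory Registration not required.
Rule 6: is a home-based business; revenue $2,250,000 > $1,650,000 → Home Occupation License required.

Home Occupation License, Home Occupation Registration, Zone C Authorization, Zone C Permit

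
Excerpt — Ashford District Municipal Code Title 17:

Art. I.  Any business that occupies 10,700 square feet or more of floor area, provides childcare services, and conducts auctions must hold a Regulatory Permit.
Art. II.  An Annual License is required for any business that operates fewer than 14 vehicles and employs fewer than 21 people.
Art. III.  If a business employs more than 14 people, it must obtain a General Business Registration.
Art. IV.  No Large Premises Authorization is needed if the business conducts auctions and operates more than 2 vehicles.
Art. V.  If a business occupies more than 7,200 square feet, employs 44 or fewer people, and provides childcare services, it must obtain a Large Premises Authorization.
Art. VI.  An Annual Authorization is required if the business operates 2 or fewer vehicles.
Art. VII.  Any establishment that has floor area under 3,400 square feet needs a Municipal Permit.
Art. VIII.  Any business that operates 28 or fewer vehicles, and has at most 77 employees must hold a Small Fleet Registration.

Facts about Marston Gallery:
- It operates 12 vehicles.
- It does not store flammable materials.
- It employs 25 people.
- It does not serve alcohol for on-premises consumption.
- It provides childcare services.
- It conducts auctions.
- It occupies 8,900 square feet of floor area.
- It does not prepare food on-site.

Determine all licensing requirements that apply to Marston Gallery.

General Business Registration, Small Fleet Registration

Art. I. floor area 8,900 square feet < 10,700 square feet; provides childcare services; conducts auctions → Regulatory Permit not required.
Art. II. vehicles 12 < 14; employees 25 ≥ 21 → Annual License not required.
Art. III. employees 25 > 14 → General Business Registration required.
Art. IV. conducts auctions; vehicles 12 > 2 → exempt from Large Premises Authorization.
Art. V. floor area 8,900 square feet > 7,200 square feet; employees 25 ≤ 44; provides childcare services → Large Premises Authorization required.
Art. VI. vehicles 12 > 2 → Annual Authorization not required.
Art. VII. floor area 8,900 square feet ≥ 3,400 square feet → Municipal Permit not required.
Art. VIII. vehicles 12 ≤ 28; employees 25 ≤ 77 → Small Fleet Registration required.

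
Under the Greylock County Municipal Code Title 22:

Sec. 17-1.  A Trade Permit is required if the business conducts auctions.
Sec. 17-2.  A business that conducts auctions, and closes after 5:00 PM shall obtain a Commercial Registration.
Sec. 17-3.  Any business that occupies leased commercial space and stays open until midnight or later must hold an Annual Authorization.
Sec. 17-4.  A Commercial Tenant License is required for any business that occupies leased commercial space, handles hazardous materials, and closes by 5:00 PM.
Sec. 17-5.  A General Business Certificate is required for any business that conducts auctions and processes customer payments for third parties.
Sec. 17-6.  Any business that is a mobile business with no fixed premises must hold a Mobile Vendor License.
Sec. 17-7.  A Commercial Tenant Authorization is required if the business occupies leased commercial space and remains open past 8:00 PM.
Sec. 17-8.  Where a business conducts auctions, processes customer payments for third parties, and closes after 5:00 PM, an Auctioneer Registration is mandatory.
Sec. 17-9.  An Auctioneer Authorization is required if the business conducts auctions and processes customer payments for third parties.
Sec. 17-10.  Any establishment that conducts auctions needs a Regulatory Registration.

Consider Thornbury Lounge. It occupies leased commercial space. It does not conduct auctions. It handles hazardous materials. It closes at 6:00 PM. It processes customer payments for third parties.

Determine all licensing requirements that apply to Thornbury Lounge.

None

Sec. 17-1. does not conduct auctions → Trade Permit not required.
Sec. 17-2. does not conduct auctions; closes 6:00 PM, after 5:00 PM → Commercial Registration not required.
Sec. 17-3. occupies leased commercial space; closes 6:00 PM, at/before midnight → Annual Authorization not required.
Sec. 17-4. occupies leased commercial space; handles hazardous materials; closes 6:00 PM, after 5:00 PM → Commercial Tenant License not required.
Sec. 17-5. does not conduct auctions; processes customer payments for third parties → General Business Certificate not required.
Sec. 17-6. occupies leased commercial space (not: is a mobile business with no fixed premises) → Mobile Vendor License not required.
Sec. 17-7. occupies leased commercial space; closes 6:00 PM, at/before 8:00 PM → Commercial Tenant Authorization not required.
Sec. 17-8. does not conduct auctions; processes customer payments for third parties; closes 6:00 PM, after 5:00 PM → Auctioneer Registration not required.
Sec. 17-9. does not conduct auctions; processes customer payments for third parties → Auctioneer Authorization not required.
Sec. 17-10. does not conduct auctions → Regulatory Registration not required.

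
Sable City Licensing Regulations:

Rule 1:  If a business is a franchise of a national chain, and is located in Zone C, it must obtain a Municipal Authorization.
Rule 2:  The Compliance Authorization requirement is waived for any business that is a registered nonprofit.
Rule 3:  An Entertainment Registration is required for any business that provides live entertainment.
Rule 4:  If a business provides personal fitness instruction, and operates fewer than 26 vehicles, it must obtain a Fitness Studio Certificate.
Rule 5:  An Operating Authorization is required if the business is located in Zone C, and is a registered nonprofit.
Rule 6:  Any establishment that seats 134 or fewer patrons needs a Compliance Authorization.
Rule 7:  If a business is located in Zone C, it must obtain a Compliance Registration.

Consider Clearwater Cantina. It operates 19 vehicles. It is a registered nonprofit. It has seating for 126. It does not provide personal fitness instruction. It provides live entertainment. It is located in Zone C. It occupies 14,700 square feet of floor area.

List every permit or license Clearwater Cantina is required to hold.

Rule 1: is a registered nonprofit (not: is a franchise of a national chain); is located in Zone C → Municipal Authorization not required.
Rule 2: is a registered nonprofit → exempt from Compliance Authorization.
Rule 3: provides live entertainment → Entertainment Registration required.
Rule 4: does not provide personal fitness instruction; vehicles 19 < 26 → Fitness Studio Certificate not required.
Rule 5: is located in Zone C; is a registered nonprofit → Operating Authorization required.
Rule 6: seating 126 ≤ 134 → Compliance Authorization required.
Rule 7: is located in Zone C → Compliance Registration required.

Compliance Registration, Entertainment Registration, Operating Authorization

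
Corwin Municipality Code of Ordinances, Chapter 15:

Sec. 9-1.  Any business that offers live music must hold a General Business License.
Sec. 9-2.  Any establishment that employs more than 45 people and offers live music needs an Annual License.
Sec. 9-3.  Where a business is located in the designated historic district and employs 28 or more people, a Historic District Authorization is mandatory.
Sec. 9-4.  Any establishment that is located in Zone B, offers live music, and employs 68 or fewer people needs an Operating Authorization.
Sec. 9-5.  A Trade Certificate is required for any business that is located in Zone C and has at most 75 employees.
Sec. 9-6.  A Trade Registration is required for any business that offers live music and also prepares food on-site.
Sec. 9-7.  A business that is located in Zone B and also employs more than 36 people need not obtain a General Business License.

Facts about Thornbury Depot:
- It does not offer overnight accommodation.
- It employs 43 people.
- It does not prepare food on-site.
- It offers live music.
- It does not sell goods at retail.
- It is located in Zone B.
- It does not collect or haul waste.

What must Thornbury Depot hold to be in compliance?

Sec. 9-1. offers live music → General Business License required.
Sec. 9-2. employees 43 ≤ 45; offers live music → Annual License not required.
Sec. 9-3. is located in Zone B (not: is located in the designated historic district); employees 43 ≥ 28 → Historic District Authorization not required.
Sec. 9-4. is located in Zone B; offers live music; employees 43 ≤ 68 → Operating Authorization required.
Sec. 9-5. is located in Zone B (not: is located in Zone C); employees 43 ≤ 75 → Trade Certificate not required.
Sec. 9-6. offers live music; does not prepare food on-site → Trade Registration not required.
Sec. 9-7. is located in Zone B; employees 43 > 36 → exempt from General Business License.

Operating Authorization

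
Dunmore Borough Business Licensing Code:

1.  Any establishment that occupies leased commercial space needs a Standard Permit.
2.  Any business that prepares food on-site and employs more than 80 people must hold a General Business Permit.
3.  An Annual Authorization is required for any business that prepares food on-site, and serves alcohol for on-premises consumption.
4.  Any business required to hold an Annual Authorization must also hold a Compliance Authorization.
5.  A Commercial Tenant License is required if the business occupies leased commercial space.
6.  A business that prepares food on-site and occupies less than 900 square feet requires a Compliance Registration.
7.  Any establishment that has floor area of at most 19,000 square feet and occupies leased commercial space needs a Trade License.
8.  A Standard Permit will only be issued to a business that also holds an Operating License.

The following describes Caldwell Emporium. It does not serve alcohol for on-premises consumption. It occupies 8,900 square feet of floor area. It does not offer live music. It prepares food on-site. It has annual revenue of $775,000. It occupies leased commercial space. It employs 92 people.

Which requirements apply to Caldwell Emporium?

1. occupies leased commercial space → Standard Permit required.
2. prepares food on-site; employees 92 > 80 → General Business Permit required.
3. prepares food on-site; does not serve alcohol for on-premises consumption → Annual Authorization not required.
4. Annual Authorization is not required → no effect.
5. occupies leased commercial space → Commercial Tenant License required.
6. prepares food on-site; floor area 8,900 square feet ≥ 900 square feet → Compliance Registration not required.
7. floor area 8,900 square feet ≤ 19,000 square feet; occupies leased commercial space → Trade License required.
8. Standard Permit is required → Operating License also required.

Commercial Tenant License, General Business Permit, Operating License, Standard Permit, Trade License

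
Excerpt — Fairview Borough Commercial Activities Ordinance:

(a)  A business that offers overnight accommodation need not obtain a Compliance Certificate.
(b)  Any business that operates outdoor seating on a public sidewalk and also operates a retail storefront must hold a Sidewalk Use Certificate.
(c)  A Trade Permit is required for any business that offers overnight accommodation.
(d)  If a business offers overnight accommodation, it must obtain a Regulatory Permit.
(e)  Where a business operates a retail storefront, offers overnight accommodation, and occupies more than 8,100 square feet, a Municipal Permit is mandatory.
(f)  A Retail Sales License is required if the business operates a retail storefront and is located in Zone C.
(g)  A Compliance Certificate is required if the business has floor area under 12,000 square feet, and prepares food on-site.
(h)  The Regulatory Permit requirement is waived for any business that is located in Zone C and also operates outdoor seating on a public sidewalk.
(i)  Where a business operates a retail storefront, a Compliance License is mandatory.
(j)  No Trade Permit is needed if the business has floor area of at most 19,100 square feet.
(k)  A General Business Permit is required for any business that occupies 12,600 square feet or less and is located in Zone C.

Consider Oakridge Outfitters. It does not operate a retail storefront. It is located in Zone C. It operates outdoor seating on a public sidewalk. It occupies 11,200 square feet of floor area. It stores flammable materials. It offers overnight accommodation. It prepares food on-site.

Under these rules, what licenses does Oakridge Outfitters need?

General Business Permit

(a) offers overnight accommodation → exempt from Compliance Certificate.
(b) operates outdoor seating on a public sidewalk; does not operate a retail storefront → Sidewalk Use Certificate not required.
(c) offers overnight accommodation → Trade Permit required.
(d) offers overnight accommodation → Regulatory Permit required.
(e) does not operate a retail storefront; offers overnight accommodation; floor area 11,200 square feet > 8,100 square feet → Municipal Permit not required.
(f) does not operate a retail storefront; is located in Zone C → Retail Sales License not required.
(g) floor area 11,200 square feet < 12,000 square feet; prepares food on-site → Compliance Certificate required.
(h) is located in Zone C; operates outdoor seating on a public sidewalk → exempt from Regulatory Permit.
(i) does not operate a retail storefront → Compliance License not required.
(j) floor area 11,200 square feet ≤ 19,100 square feet → exempt from Trade Permit.
(k) floor area 11,200 square feet ≤ 12,600 square feet; is located in Zone C → General Business Permit required.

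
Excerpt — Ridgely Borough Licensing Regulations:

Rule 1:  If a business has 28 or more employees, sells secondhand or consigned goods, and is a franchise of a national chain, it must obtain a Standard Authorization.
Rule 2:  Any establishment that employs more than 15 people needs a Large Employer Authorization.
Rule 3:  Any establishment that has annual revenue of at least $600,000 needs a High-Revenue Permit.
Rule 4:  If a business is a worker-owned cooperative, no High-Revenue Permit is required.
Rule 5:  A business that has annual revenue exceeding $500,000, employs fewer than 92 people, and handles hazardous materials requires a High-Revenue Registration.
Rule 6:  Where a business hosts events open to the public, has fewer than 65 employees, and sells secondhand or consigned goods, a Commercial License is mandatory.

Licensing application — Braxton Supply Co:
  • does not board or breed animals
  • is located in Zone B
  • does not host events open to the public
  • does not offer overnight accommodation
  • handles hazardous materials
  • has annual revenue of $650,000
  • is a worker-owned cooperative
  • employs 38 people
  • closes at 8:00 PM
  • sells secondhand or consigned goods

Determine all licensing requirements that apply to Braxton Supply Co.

High-Revenue Registration, Large Employer Authorization

Rule 1: employees 38 ≥ 28; sells secondhand or consigned goods; is a worker-owned cooperative (not: is a franchise of a national chain) → Standard Authorization not required.
Rule 2: employees 38 > 15 → Large Employer Authorization required.
Rule 3: revenue $650,000 ≥ $600,000 → High-Revenue Permit required.
Rule 4: is a worker-owned cooperative → exempt from High-Revenue Permit.
Rule 5: revenue $650,000 > $500,000; employees 38 < 92; handles hazardous materials → High-Revenue Registration required.
Rule 6: does not host events open to the public; employees 38 < 65; sells secondhand or consigned goods → Commercial License not required.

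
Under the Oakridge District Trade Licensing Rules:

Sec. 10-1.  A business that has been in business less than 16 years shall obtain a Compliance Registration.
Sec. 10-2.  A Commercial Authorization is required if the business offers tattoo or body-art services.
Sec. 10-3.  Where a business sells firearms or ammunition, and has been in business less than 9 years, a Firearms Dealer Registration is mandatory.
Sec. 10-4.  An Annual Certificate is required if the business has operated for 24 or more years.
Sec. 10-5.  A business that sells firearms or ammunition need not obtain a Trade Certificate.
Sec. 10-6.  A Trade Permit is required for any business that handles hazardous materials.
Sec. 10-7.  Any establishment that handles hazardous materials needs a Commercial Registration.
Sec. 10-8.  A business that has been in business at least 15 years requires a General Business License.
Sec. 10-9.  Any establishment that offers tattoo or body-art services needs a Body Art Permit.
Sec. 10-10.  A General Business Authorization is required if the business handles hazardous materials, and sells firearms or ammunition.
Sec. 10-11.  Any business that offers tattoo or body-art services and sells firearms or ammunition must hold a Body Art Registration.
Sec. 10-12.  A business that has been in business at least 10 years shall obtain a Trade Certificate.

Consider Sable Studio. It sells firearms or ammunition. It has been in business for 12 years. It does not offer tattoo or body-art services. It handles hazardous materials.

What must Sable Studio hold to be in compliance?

Sec. 10-1. years in business 12 < 16 → Compliance Registration required.
Sec. 10-2. does not offer tattoo or body-art services → Commercial Authorization not required.
Sec. 10-3. sells firearms or ammunition; years in business 12 ≥ 9 → Firearms Dealer Registration not required.
Sec. 10-4. years in business 12 < 24 → Annual Certificate not required.
Sec. 10-5. sells firearms or ammunition → exempt from Trade Certificate.
Sec. 10-6. handles hazardous materials → Trade Permit required.
Sec. 10-7. handles hazardous materials → Commercial Registration required.
Sec. 10-8. years in business 12 < 15 → General Business License not required.
Sec. 10-9. does not offer tattoo or body-art services → Body Art Permit not required.
Sec. 10-10. handles hazardous materials; sells firearms or ammunition → General Business Authorization required.
Sec. 10-11. does not offer tattoo or body-art services; sells firearms or ammunition → Body Art Registration not required.
Sec. 10-12. years in business 12 ≥ 10 → Trade Certificate required.

Commercial Registration, Compliance Registration, General Business Authorization, Trade Permit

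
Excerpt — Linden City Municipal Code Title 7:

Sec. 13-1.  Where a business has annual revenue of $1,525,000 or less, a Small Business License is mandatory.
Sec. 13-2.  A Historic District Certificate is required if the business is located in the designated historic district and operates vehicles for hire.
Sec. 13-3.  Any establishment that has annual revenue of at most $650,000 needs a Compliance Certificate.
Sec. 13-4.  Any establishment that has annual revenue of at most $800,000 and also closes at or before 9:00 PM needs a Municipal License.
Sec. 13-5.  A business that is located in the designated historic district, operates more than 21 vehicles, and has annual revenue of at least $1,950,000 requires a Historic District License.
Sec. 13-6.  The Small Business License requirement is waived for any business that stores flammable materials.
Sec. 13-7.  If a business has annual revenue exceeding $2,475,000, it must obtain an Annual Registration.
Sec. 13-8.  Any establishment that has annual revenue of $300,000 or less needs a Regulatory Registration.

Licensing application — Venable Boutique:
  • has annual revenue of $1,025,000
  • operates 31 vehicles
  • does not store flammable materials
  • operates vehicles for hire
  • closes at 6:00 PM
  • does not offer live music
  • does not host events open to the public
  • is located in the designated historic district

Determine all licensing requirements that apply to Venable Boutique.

Historic District Certificate, Small Business License

Sec. 13-1. revenue $1,025,000 ≤ $1,525,000 → Small Business License required.
Sec. 13-2. is located in the designated historic district; operates vehicles for hire → Historic District Certificate required.
Sec. 13-3. revenue $1,025,000 > $650,000 → Compliance Certificate not required.
Sec. 13-4. revenue $1,025,000 > $800,000; closes 6:00 PM, at/before 9:00 PM → Municipal License not required.
Sec. 13-5. is located in the designated historic district; vehicles 31 > 21; revenue $1,025,000 < $1,950,000 → Historic District License not required.
Sec. 13-6. does not store flammable materials → Small Business License exemption does not apply.
Sec. 13-7. revenue $1,025,000 ≤ $2,475,000 → Annual Registration not required.
Sec. 13-8. revenue $1,025,000 > $300,000 → Regulatory Registration not required.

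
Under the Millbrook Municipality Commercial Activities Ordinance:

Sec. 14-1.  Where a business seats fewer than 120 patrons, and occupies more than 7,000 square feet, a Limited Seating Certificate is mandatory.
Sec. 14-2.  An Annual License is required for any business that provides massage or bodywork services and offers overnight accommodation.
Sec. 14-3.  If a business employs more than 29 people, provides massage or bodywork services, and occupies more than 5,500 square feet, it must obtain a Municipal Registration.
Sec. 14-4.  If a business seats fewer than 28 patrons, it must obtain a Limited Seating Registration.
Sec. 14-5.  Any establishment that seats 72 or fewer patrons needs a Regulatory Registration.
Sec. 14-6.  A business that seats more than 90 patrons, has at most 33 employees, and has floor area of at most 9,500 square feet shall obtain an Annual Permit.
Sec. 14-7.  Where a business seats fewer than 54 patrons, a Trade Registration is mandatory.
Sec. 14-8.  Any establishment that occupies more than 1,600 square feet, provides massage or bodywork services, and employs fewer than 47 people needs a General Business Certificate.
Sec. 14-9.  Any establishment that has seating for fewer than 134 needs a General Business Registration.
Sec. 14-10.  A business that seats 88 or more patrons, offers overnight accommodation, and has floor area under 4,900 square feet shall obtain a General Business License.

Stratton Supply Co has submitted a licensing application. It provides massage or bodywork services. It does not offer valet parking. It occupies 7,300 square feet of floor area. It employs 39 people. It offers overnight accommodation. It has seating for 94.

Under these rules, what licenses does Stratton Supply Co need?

Sec. 14-1. seating 94 < 120; floor area 7,300 square feet > 7,000 square feet → Limited Seating Certificate required.
Sec. 14-2. provides massage or bodywork services; offers overnight accommodation → Annual License required.
Sec. 14-3. employees 39 > 29; provides massage or bodywork services; floor area 7,300 square feet > 5,500 square feet → Municipal Registration required.
Sec. 14-4. seating 94 ≥ 28 → Limited Seating Registration not required.
Sec. 14-5. seating 94 > 72 → Regulatory Registration not required.
Sec. 14-6. seating 94 > 90; employees 39 > 33; floor area 7,300 square feet ≤ 9,500 square feet → Annual Permit not required.
Sec. 14-7. seating 94 ≥ 54 → Trade Registration not required.
Sec. 14-8. floor area 7,300 square feet > 1,600 square feet; provides massage or bodywork services; employees 39 < 47 → General Business Certificate required.
Sec. 14-9. seating 94 < 134 → General Business Registration required.
Sec. 14-10. seating 94 ≥ 88; offers overnight accommodation; floor area 7,300 square feet ≥ 4,900 square feet → General Business License not required.

Annual License, General Business Certificate, General Business Registration, Limited Seating Certificate, Municipal Registration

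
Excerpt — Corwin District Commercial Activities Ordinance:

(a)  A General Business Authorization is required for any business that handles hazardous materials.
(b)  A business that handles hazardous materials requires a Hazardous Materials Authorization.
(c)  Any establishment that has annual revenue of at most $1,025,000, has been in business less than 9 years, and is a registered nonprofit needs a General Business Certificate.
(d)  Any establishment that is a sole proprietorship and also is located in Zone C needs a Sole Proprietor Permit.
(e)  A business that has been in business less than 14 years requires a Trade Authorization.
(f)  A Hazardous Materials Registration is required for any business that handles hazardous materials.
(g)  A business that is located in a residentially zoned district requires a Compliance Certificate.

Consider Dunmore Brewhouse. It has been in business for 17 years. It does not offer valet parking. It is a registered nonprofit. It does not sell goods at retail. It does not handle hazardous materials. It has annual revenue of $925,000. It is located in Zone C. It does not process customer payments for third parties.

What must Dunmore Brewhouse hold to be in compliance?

None

(a) does not handle hazardous materials → General Business Authorization not required.
(b) does not handle hazardous materials → Hazardous Materials Authorization not required.
(c) revenue $925,000 ≤ $1,025,000; years in business 17 ≥ 9; is a registered nonprofit → General Business Certificate not required.
(d) is a registered nonprofit (not: is a sole proprietorship); is located in Zone C → Sole Proprietor Permit not required.
(e) years in business 17 ≥ 14 → Trade Authorization not required.
(f) does not handle hazardous materials → Hazardous Materials Registration not required.
(g) is located in Zone C (not: is located in a residentially zoned district) → Compliance Certificate not required.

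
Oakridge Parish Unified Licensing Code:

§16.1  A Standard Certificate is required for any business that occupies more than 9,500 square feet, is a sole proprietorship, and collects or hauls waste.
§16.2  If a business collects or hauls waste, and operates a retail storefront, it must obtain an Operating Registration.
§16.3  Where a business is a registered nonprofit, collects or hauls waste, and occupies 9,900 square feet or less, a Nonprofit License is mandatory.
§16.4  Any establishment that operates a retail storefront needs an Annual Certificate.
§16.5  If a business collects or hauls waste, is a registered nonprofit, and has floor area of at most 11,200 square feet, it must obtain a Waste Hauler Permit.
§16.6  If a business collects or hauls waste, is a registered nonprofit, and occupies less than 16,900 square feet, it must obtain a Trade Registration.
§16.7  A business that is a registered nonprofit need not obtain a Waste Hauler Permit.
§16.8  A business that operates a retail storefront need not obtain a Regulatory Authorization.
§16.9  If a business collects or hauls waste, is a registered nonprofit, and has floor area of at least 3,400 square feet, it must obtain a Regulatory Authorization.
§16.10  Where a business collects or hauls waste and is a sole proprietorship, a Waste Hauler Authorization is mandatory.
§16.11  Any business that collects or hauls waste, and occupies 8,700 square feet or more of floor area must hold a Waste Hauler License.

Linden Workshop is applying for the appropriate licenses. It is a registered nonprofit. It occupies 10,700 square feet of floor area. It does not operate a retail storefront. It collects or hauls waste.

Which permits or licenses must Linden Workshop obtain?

Regulatory Authorization, Trade Registration, Waste Hauler License

§16.1 floor area 10,700 square feet > 9,500 square feet; is a registered nonprofit (not: is a sole proprietorship); collects or hauls waste → Standard Certificate not required.
§16.2 collects or hauls waste; does not operate a retail storefront → Operating Registration not required.
§16.3 is a registered nonprofit; collects or hauls waste; floor area 10,700 square feet > 9,900 square feet → Nonprofit License not required.
§16.4 does not operate a retail storefront → Annual Certificate not required.
§16.5 collects or hauls waste; is a registered nonprofit; floor area 10,700 square feet ≤ 11,200 square feet → Waste Hauler Permit required.
§16.6 collects or hauls waste; is a registered nonprofit; floor area 10,700 square feet < 16,900 square feet → Trade Registration required.
§16.7 is a registered nonprofit → exempt from Waste Hauler Permit.
§16.8 does not operate a retail storefront → Regulatory Authorization exemption does not apply.
§16.9 collects or hauls waste; is a registered nonprofit; floor area 10,700 square feet ≥ 3,400 square feet → Regulatory Authorization required.
§16.10 collects or hauls waste; is a registered nonprofit (not: is a sole proprietorship) → Waste Hauler Authorization not required.
§16.11 collects or hauls waste; floor area 10,700 square feet ≥ 8,700 square feet → Waste Hauler License required.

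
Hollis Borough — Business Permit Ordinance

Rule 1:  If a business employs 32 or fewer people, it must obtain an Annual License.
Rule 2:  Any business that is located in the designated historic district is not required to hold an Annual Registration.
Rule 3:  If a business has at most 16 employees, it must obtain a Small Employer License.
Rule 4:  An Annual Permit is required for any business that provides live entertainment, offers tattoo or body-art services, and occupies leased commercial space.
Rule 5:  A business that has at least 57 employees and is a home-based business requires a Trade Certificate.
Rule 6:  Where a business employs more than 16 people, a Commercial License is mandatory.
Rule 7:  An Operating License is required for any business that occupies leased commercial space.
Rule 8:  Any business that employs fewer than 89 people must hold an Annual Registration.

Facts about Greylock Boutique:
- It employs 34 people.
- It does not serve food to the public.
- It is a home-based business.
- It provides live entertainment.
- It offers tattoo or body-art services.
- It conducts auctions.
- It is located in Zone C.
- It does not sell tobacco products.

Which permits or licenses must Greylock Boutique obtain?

Annual Registration, Commercial License

Rule 1: employees 34 > 32 → Annual License not required.
Rule 2: is located in Zone C (not: is located in the designated historic district) → Annual Registration exemption does not apply.
Rule 3: employees 34 > 16 → Small Employer License not required.
Rule 4: provides live entertainment; offers tattoo or body-art services; is a home-based business (not: occupies leased commercial space) → Annual Permit not required.
Rule 5: employees 34 < 57; is a home-based business → Trade Certificate not required.
Rule 6: employees 34 > 16 → Commercial License required.
Rule 7: is a home-based business (not: occupies leased commercial space) → Operating License not required.
Rule 8: employees 34 < 89 → Annual Registration required.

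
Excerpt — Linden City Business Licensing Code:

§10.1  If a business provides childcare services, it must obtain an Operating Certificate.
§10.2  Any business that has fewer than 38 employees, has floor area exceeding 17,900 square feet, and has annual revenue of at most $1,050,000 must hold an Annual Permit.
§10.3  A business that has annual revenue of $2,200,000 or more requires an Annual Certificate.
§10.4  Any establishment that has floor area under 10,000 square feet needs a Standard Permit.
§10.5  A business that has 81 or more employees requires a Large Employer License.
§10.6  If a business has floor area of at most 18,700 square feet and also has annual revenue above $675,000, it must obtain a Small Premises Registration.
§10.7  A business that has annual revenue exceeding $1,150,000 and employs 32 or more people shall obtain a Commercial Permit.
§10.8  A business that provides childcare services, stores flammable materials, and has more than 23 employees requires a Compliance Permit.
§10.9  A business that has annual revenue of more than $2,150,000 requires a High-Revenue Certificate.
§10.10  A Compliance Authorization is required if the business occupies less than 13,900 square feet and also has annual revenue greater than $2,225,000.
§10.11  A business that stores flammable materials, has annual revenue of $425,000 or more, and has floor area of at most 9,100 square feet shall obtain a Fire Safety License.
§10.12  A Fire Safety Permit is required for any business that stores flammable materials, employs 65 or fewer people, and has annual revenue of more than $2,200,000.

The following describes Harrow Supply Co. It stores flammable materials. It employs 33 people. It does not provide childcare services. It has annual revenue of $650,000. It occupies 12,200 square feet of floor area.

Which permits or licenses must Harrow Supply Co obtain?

§10.1 does not provide childcare services → Operating Certificate not required.
§10.2 employees 33 < 38; floor area 12,200 square feet ≤ 17,900 square feet; revenue $650,000 ≤ $1,050,000 → Annual Permit not required.
§10.3 revenue $650,000 < $2,200,000 → Annual Certificate not required.
§10.4 floor area 12,200 square feet ≥ 10,000 square feet → Standard Permit not required.
§10.5 employees 33 < 81 → Large Employer License not required.
§10.6 floor area 12,200 square feet ≤ 18,700 square feet; revenue $650,000 ≤ $675,000 → Small Premises Registration not required.
§10.7 revenue $650,000 ≤ $1,150,000; employees 33 ≥ 32 → Commercial Permit not required.
§10.8 does not provide childcare services; stores flammable materials; employees 33 > 23 → Compliance Permit not required.
§10.9 revenue $650,000 ≤ $2,150,000 → High-Revenue Certificate not required.
§10.10 floor area 12,200 square feet < 13,900 square feet; revenue $650,000 ≤ $2,225,000 → Compliance Authorization not required.
§10.11 stores flammable materials; revenue $650,000 ≥ $425,000; floor area 12,200 square feet > 9,100 square feet → Fire Safety License not required.
§10.12 stores flammable materials; employees 33 ≤ 65; revenue $650,000 ≤ $2,200,000 → Fire Safety Permit not required.

None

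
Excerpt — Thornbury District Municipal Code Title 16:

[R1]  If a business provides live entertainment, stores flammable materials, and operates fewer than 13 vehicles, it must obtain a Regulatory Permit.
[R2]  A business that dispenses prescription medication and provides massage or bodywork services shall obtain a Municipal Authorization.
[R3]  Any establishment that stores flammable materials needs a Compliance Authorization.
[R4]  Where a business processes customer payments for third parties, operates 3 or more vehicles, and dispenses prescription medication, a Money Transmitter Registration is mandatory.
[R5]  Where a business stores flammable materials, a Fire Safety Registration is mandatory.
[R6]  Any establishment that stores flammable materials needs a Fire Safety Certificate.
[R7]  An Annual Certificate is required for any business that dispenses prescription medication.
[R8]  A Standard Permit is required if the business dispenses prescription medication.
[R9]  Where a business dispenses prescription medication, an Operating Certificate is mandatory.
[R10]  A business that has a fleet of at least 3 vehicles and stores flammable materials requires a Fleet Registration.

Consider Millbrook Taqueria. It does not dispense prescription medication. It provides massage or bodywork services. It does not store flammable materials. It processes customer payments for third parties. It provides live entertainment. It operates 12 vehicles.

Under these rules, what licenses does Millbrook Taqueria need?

[R1] provides live entertainment; does not store flammable materials; vehicles 12 < 13 → Regulatory Permit not required.
[R2] does not dispense prescription medication; provides massage or bodywork services → Municipal Authorization not required.
[R3] does not store flammable materials → Compliance Authorization not required.
[R4] processes customer payments for third parties; vehicles 12 ≥ 3; does not dispense prescription medication → Money Transmitter Registration not required.
[R5] does not store flammable materials → Fire Safety Registration not required.
[R6] does not store flammable materials → Fire Safety Certificate not required.
[R7] does not dispense prescription medication → Annual Certificate not required.
[R8] does not dispense prescription medication → Standard Permit not required.
[R9] does not dispense prescription medication → Operating Certificate not required.
[R10] vehicles 12 ≥ 3; does not store flammable materials → Fleet Registration not required.

None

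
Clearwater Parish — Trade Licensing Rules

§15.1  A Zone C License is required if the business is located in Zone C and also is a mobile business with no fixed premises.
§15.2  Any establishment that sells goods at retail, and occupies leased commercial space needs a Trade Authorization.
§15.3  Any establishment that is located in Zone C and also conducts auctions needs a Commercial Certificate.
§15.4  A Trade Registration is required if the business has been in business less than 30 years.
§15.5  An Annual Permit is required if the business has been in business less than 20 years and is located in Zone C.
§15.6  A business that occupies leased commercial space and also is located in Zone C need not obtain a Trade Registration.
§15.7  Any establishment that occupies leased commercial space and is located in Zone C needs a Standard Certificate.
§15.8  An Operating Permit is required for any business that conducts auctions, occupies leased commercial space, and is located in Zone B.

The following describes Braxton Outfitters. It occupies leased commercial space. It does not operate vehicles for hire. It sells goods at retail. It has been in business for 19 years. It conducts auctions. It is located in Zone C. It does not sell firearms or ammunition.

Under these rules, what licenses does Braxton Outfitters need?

Annual Permit, Commercial Certificate, Standard Certificate, Trade Authorization

§15.1 is located in Zone C; occupies leased commercial space (not: is a mobile business with no fixed premises) → Zone C License not required.
§15.2 sells goods at retail; occupies leased commercial space → Trade Authorization required.
§15.3 is located in Zone C; conducts auctions → Commercial Certificate required.
§15.4 years in business 19 < 30 → Trade Registration required.
§15.5 years in business 19 < 20; is located in Zone C → Annual Permit required.
§15.6 occupies leased commercial space; is located in Zone C → exempt from Trade Registration.
§15.7 occupies leased commercial space; is located in Zone C → Standard Certificate required.
§15.8 conducts auctions; occupies leased commercial space; is located in Zone C (not: is located in Zone B) → Operating Permit not required.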